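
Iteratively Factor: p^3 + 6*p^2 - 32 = (p - 2)*(p^2 + 8*p + 16) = (p - 2)*(p + 4)*(p + 4)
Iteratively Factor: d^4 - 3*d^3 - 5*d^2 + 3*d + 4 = (d - 1)*(d^3 - 2*d^2 - 7*d - 4) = (d - 1)*(d + 1)*(d^2 - 3*d - 4) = (d - 4)*(d - 1)*(d + 1)*(d + 1)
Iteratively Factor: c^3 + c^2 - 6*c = (c)*(c^2 + c - 6) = c*(c + 3)*(c - 2)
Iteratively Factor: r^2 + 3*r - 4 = (r - 1)*(r + 4)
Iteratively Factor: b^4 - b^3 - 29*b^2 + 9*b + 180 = (b - 3)*(b^3 + 2*b^2 - 23*b - 60) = (b - 3)*(b + 3)*(b^2 - b - 20) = (b - 5)*(b - 3)*(b + 3)*(b + 4)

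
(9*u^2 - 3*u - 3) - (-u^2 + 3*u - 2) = 10*u^2 - 6*u - 1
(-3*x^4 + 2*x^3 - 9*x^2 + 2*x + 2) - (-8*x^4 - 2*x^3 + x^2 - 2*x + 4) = 5*x^4 + 4*x^3 - 10*x^2 + 4*x - 2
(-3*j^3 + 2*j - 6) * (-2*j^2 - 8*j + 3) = 6*j^5 + 24*j^4 - 13*j^3 - 4*j^2 + 54*j - 18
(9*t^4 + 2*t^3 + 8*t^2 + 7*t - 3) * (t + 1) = 9*t^5 + 11*t^4 + 10*t^3 + 15*t^2 + 4*t - 3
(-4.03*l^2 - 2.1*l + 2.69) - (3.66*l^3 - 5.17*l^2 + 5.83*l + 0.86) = -3.66*l^3 + 1.14*l^2 - 7.93*l + 1.83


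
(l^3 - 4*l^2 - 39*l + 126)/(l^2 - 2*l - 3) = (l^2 - l - 42)/(l + 1)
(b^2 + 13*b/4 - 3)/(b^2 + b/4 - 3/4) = (b + 4)/(b + 1)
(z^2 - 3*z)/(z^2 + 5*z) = (z - 3)/(z + 5)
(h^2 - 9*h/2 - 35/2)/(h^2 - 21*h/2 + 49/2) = (2*h + 5)/(2*h - 7)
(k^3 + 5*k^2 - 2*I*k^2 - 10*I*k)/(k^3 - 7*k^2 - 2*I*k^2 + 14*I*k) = (k + 5)/(k - 7)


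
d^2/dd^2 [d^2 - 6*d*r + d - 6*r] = 2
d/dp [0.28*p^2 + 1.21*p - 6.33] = 0.56*p + 1.21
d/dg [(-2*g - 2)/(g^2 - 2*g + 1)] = 2*(g + 3)/(g^3 - 3*g^2 + 3*g - 1)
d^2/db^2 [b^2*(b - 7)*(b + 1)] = 12*b^2 - 36*b - 14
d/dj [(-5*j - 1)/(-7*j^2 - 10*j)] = (-35*j^2 - 14*j - 10)/(j^2*(49*j^2 + 140*j + 100))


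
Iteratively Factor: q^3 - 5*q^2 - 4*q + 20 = (q - 5)*(q^2 - 4) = (q - 5)*(q - 2)*(q + 2)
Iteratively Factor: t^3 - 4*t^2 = (t - 4)*(t^2) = t*(t - 4)*(t)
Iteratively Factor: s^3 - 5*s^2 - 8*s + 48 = (s - 4)*(s^2 - s - 12) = (s - 4)*(s + 3)*(s - 4)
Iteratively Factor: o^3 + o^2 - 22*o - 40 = (o + 4)*(o^2 - 3*o - 10) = (o + 2)*(o + 4)*(o - 5)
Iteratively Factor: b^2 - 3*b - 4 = (b + 1)*(b - 4)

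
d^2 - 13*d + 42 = (d - 7)*(d - 6)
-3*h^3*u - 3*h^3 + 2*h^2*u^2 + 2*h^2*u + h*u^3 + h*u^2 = (-h + u)*(3*h + u)*(h*u + h)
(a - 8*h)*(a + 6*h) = a^2 - 2*a*h - 48*h^2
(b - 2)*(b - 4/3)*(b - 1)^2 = b^4 - 16*b^3/3 + 31*b^2/3 - 26*b/3 + 8/3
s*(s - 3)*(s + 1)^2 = s^4 - s^3 - 5*s^2 - 3*s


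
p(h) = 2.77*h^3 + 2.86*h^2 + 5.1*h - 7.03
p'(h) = 8.31*h^2 + 5.72*h + 5.1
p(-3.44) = -103.49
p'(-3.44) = 83.76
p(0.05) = -6.77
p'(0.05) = 5.41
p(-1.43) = -16.57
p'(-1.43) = 13.91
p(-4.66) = -249.00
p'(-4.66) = 158.90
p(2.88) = 97.55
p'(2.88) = 90.50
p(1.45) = 14.82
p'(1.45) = 30.87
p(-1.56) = -18.54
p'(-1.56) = 16.40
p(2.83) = 93.09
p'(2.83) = 87.84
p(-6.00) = -532.99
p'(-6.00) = 269.94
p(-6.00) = -532.99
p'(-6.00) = 269.94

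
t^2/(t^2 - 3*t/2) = 2*t/(2*t - 3)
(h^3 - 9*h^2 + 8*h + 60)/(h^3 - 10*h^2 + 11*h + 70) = (h - 6)/(h - 7)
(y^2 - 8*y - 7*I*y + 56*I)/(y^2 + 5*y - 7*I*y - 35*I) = (y - 8)/(y + 5)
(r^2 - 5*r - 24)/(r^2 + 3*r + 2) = (r^2 - 5*r - 24)/(r^2 + 3*r + 2)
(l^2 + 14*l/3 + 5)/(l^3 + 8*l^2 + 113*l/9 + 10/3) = 3*(l + 3)/(3*l^2 + 19*l + 6)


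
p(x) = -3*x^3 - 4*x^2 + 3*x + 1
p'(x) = -9*x^2 - 8*x + 3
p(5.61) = -637.73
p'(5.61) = -325.13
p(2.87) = -94.26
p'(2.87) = -94.09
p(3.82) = -213.14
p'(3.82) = -158.89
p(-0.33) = -0.32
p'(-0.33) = 4.66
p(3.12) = -119.69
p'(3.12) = -109.57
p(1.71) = -20.57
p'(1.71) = -37.00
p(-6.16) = 531.97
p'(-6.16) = -289.23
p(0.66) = 0.38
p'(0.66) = -6.20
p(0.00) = 1.00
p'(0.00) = 3.00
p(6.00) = -773.00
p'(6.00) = -369.00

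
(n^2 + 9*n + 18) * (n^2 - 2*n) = n^4 + 7*n^3 - 36*n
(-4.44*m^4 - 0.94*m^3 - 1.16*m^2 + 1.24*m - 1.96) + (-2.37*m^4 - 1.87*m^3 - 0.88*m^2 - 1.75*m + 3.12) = -6.81*m^4 - 2.81*m^3 - 2.04*m^2 - 0.51*m + 1.16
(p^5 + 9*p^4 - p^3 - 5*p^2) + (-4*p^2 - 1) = p^5 + 9*p^4 - p^3 - 9*p^2 - 1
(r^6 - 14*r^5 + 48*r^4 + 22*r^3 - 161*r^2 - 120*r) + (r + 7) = r^6 - 14*r^5 + 48*r^4 + 22*r^3 - 161*r^2 - 119*r + 7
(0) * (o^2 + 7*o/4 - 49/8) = 0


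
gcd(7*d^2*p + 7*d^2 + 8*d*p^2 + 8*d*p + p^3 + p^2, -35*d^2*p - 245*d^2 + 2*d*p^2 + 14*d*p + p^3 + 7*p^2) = 7*d + p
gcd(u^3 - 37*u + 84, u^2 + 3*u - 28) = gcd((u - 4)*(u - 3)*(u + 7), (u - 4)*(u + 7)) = u^2 + 3*u - 28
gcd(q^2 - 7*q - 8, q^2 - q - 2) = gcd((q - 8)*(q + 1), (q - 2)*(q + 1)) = q + 1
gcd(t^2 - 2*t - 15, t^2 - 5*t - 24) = t + 3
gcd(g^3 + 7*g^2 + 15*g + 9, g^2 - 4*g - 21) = g + 3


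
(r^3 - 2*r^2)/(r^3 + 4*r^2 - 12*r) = r/(r + 6)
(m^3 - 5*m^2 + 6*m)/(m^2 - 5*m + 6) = m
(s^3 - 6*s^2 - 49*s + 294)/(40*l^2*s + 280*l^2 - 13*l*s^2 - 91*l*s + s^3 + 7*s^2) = (s^2 - 13*s + 42)/(40*l^2 - 13*l*s + s^2)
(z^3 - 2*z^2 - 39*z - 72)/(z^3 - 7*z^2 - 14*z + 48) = (z + 3)/(z - 2)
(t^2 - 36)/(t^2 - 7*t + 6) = (t + 6)/(t - 1)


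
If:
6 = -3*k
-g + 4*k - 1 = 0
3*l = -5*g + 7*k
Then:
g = -9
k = -2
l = 31/3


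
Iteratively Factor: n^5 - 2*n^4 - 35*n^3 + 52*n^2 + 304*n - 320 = (n - 5)*(n^4 + 3*n^3 - 20*n^2 - 48*n + 64) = (n - 5)*(n - 4)*(n^3 + 7*n^2 + 8*n - 16) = (n - 5)*(n - 4)*(n - 1)*(n^2 + 8*n + 16) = (n - 5)*(n - 4)*(n - 1)*(n + 4)*(n + 4)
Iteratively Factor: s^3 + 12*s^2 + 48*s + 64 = (s + 4)*(s^2 + 8*s + 16) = (s + 4)^2*(s + 4)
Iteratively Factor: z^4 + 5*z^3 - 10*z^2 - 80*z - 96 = (z - 4)*(z^3 + 9*z^2 + 26*z + 24) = (z - 4)*(z + 2)*(z^2 + 7*z + 12) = (z - 4)*(z + 2)*(z + 4)*(z + 3)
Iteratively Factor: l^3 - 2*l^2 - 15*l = (l)*(l^2 - 2*l - 15) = l*(l + 3)*(l - 5)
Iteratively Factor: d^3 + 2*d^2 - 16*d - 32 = (d - 4)*(d^2 + 6*d + 8) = (d - 4)*(d + 2)*(d + 4)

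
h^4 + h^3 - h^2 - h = h*(h - 1)*(h + 1)^2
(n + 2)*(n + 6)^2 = n^3 + 14*n^2 + 60*n + 72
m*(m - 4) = m^2 - 4*m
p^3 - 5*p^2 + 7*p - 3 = (p - 3)*(p - 1)^2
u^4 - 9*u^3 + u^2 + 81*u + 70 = (u - 7)*(u - 5)*(u + 1)*(u + 2)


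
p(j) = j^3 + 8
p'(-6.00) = 108.00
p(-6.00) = -208.00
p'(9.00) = 243.00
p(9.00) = 737.00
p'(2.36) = 16.71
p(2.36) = 21.14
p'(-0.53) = 0.84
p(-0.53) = 7.85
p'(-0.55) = 0.91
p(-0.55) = 7.83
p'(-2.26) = 15.32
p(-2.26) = -3.54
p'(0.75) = 1.69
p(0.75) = 8.42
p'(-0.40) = 0.48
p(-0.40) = 7.94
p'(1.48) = 6.57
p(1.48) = 11.24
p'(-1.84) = 10.16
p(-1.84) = 1.77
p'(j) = 3*j^2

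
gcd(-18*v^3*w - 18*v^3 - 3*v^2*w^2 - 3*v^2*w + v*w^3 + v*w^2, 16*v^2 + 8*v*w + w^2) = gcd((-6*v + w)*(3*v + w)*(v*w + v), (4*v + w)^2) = 1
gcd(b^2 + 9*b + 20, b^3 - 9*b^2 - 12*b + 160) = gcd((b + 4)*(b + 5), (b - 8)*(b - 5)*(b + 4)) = b + 4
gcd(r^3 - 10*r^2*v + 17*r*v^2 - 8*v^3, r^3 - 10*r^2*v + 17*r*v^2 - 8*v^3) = r^3 - 10*r^2*v + 17*r*v^2 - 8*v^3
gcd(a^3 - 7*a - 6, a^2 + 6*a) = 1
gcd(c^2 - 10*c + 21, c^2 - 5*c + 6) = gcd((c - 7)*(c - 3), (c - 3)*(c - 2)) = c - 3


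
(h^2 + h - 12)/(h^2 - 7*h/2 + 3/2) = 2*(h + 4)/(2*h - 1)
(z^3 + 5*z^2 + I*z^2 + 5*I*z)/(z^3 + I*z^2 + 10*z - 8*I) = z*(z^2 + z*(5 + I) + 5*I)/(z^3 + I*z^2 + 10*z - 8*I)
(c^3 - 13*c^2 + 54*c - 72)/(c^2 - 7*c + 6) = (c^2 - 7*c + 12)/(c - 1)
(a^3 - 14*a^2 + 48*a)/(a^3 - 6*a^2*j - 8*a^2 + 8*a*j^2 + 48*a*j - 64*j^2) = a*(a - 6)/(a^2 - 6*a*j + 8*j^2)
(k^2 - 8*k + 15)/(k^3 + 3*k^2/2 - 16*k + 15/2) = 2*(k - 5)/(2*k^2 + 9*k - 5)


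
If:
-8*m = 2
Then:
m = -1/4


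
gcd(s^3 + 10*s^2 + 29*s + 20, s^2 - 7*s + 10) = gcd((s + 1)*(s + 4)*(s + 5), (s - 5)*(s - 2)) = 1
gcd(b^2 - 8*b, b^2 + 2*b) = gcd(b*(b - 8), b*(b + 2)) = b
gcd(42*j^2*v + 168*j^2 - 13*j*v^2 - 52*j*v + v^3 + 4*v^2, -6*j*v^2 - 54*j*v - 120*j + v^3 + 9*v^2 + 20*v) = -6*j*v - 24*j + v^2 + 4*v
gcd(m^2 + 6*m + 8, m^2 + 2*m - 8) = m + 4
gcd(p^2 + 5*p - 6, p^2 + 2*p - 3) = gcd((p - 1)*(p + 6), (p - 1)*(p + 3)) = p - 1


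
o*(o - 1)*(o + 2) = o^3 + o^2 - 2*o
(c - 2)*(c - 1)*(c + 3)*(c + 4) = c^4 + 4*c^3 - 7*c^2 - 22*c + 24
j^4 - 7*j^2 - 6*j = j*(j - 3)*(j + 1)*(j + 2)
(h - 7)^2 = h^2 - 14*h + 49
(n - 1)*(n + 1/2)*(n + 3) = n^3 + 5*n^2/2 - 2*n - 3/2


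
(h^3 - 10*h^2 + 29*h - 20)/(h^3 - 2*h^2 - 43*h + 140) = (h - 1)/(h + 7)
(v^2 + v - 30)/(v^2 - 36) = (v - 5)/(v - 6)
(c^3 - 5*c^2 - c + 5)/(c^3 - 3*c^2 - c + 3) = (c - 5)/(c - 3)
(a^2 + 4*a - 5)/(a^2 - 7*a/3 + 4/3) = 3*(a + 5)/(3*a - 4)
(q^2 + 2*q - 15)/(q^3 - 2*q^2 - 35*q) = (q - 3)/(q*(q - 7))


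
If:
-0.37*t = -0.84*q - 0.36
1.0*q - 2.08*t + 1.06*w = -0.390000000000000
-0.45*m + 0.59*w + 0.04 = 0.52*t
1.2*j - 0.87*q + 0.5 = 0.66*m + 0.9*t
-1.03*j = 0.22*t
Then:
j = -0.08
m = 0.46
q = -0.27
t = 0.37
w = 0.61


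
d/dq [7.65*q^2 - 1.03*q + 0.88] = 15.3*q - 1.03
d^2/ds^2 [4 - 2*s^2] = -4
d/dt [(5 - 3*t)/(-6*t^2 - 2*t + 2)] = (-9*t^2 + 30*t + 2)/(2*(9*t^4 + 6*t^3 - 5*t^2 - 2*t + 1))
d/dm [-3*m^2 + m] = 1 - 6*m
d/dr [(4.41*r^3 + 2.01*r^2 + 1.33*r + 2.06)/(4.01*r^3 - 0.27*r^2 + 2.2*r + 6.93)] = (-9.2508*r^4 + 8.7374*r^3 + 71.6832*r^2 + 28.971*r + 4.6849)/(16.0801*r^6 - 2.1654*r^5 + 17.7169*r^4 + 54.3906*r^3 + 1.0978*r^2 + 30.492*r + 48.0249)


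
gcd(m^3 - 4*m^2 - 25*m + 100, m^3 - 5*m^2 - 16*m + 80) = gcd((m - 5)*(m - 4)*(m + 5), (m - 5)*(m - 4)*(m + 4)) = m^2 - 9*m + 20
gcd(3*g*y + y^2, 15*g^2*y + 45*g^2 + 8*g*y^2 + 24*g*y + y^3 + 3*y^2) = 3*g + y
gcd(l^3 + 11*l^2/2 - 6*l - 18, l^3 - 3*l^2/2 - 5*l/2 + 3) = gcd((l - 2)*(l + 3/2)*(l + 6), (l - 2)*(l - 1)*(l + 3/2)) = l^2 - l/2 - 3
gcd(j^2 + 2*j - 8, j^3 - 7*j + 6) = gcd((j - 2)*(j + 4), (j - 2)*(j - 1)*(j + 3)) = j - 2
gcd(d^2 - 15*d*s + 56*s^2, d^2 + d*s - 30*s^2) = 1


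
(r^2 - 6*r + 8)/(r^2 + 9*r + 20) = (r^2 - 6*r + 8)/(r^2 + 9*r + 20)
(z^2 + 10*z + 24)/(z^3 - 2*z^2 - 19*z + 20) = (z + 6)/(z^2 - 6*z + 5)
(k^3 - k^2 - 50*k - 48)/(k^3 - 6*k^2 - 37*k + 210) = (k^2 - 7*k - 8)/(k^2 - 12*k + 35)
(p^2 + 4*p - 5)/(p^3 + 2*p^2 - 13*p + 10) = 1/(p - 2)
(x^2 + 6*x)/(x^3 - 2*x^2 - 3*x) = (x + 6)/(x^2 - 2*x - 3)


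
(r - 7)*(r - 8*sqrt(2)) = r^2 - 8*sqrt(2)*r - 7*r + 56*sqrt(2)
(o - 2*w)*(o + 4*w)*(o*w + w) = o^3*w + 2*o^2*w^2 + o^2*w - 8*o*w^3 + 2*o*w^2 - 8*w^3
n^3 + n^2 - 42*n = n*(n - 6)*(n + 7)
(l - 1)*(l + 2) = l^2 + l - 2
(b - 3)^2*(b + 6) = b^3 - 27*b + 54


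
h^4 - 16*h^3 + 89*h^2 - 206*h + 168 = (h - 7)*(h - 4)*(h - 3)*(h - 2)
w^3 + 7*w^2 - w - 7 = (w - 1)*(w + 1)*(w + 7)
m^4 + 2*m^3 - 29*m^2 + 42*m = m*(m - 3)*(m - 2)*(m + 7)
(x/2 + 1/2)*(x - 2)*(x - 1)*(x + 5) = x^4/2 + 3*x^3/2 - 11*x^2/2 - 3*x/2 + 5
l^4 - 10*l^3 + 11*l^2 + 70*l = l*(l - 7)*(l - 5)*(l + 2)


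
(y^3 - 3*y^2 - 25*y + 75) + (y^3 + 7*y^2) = 2*y^3 + 4*y^2 - 25*y + 75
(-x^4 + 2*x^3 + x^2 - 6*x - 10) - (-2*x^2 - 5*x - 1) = -x^4 + 2*x^3 + 3*x^2 - x - 9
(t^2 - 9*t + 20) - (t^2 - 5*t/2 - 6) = 26 - 13*t/2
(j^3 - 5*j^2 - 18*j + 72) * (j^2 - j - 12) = j^5 - 6*j^4 - 25*j^3 + 150*j^2 + 144*j - 864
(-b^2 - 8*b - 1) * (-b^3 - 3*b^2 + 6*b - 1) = b^5 + 11*b^4 + 19*b^3 - 44*b^2 + 2*b + 1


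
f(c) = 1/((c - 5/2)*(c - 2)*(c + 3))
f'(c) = -1/((c - 5/2)*(c - 2)*(c + 3)^2) - 1/((c - 5/2)*(c - 2)^2*(c + 3)) - 1/((c - 5/2)^2*(c - 2)*(c + 3)) = 2*(-6*c^2 + 6*c + 17)/(4*c^6 - 12*c^5 - 59*c^4 + 222*c^3 + 109*c^2 - 1020*c + 900)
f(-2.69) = 0.13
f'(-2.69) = -0.37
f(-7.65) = -0.00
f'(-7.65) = -0.00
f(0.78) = 0.13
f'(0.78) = 0.14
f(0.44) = 0.09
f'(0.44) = 0.08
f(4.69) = 0.02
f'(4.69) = -0.02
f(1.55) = 0.51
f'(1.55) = 1.57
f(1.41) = 0.35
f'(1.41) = 0.84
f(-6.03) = -0.00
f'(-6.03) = -0.00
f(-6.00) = 0.00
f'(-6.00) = 0.00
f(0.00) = 0.07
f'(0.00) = 0.04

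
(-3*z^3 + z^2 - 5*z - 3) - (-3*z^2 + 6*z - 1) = -3*z^3 + 4*z^2 - 11*z - 2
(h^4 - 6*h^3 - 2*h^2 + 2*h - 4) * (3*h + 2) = 3*h^5 - 16*h^4 - 18*h^3 + 2*h^2 - 8*h - 8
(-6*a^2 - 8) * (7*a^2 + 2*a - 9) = -42*a^4 - 12*a^3 - 2*a^2 - 16*a + 72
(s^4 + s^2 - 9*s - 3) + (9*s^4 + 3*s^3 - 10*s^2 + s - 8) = 10*s^4 + 3*s^3 - 9*s^2 - 8*s - 11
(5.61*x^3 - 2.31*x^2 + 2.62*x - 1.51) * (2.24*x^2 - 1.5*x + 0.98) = 12.5664*x^5 - 13.5894*x^4 + 14.8316*x^3 - 9.5762*x^2 + 4.8326*x - 1.4798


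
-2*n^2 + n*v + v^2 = (-n + v)*(2*n + v)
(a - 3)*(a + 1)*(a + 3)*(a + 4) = a^4 + 5*a^3 - 5*a^2 - 45*a - 36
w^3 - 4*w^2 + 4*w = w*(w - 2)^2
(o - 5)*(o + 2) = o^2 - 3*o - 10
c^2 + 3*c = c*(c + 3)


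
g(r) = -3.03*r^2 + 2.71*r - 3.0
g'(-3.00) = 20.89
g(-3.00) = -38.40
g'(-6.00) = 39.07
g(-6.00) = -128.34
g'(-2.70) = 19.07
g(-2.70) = -32.41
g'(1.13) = -4.14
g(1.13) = -3.81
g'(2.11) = -10.08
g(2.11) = -10.77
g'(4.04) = -21.77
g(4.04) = -41.51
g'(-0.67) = 6.77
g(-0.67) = -6.18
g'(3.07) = -15.89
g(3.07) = -23.24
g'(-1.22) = 10.10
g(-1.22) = -10.82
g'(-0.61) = 6.41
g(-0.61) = -5.78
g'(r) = 2.71 - 6.06*r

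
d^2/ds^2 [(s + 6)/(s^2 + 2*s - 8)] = 2*(4*(s + 1)^2*(s + 6) - (3*s + 8)*(s^2 + 2*s - 8))/(s^2 + 2*s - 8)^3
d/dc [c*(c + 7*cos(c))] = -7*c*sin(c) + 2*c + 7*cos(c)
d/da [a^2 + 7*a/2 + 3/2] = 2*a + 7/2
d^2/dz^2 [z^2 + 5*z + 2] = 2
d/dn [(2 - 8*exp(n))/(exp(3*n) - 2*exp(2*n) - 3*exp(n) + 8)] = (16*exp(3*n) - 22*exp(2*n) + 8*exp(n) - 58)*exp(n)/(exp(6*n) - 4*exp(5*n) - 2*exp(4*n) + 28*exp(3*n) - 23*exp(2*n) - 48*exp(n) + 64)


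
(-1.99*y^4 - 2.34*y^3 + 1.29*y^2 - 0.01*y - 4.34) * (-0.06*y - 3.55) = 0.1194*y^5 + 7.2049*y^4 + 8.2296*y^3 - 4.5789*y^2 + 0.2959*y + 15.407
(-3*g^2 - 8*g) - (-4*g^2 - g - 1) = g^2 - 7*g + 1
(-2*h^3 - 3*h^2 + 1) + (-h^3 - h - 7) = -3*h^3 - 3*h^2 - h - 6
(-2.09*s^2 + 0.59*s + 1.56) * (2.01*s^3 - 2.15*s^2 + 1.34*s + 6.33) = -4.2009*s^5 + 5.6794*s^4 - 0.9335*s^3 - 15.7931*s^2 + 5.8251*s + 9.8748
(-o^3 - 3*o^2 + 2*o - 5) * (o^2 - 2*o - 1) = -o^5 - o^4 + 9*o^3 - 6*o^2 + 8*o + 5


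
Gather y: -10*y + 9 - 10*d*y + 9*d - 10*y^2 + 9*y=9*d - 10*y^2 + y*(-10*d - 1) + 9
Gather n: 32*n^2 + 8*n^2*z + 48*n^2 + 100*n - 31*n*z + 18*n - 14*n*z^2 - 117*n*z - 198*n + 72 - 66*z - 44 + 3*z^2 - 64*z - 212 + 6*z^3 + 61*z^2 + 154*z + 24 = n^2*(8*z + 80) + n*(-14*z^2 - 148*z - 80) + 6*z^3 + 64*z^2 + 24*z - 160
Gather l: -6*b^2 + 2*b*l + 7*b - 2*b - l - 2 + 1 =-6*b^2 + 5*b + l*(2*b - 1) - 1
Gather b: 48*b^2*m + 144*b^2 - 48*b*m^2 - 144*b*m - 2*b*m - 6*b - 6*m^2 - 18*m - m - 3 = b^2*(48*m + 144) + b*(-48*m^2 - 146*m - 6) - 6*m^2 - 19*m - 3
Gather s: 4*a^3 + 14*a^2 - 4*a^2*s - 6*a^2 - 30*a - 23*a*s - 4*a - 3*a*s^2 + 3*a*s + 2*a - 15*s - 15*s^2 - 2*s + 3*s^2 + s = 4*a^3 + 8*a^2 - 32*a + s^2*(-3*a - 12) + s*(-4*a^2 - 20*a - 16)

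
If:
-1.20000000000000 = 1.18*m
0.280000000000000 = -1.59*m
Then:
No Solution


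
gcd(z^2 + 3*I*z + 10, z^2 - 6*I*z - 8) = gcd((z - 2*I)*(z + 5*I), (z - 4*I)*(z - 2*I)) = z - 2*I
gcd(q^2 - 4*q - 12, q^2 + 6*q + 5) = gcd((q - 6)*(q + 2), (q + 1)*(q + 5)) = 1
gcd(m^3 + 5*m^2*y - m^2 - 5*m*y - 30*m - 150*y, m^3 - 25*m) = m + 5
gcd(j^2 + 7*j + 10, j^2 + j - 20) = j + 5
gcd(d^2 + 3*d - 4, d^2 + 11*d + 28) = d + 4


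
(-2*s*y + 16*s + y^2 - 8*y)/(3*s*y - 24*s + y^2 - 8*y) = (-2*s + y)/(3*s + y)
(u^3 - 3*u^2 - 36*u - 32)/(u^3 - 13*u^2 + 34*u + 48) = (u + 4)/(u - 6)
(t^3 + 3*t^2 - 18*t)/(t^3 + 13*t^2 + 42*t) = (t - 3)/(t + 7)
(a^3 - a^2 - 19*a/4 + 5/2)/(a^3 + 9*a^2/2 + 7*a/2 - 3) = (a - 5/2)/(a + 3)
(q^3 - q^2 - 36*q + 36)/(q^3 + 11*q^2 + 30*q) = (q^2 - 7*q + 6)/(q*(q + 5))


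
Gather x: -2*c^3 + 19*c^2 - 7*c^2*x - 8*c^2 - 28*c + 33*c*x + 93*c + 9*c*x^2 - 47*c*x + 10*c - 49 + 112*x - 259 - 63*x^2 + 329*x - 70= -2*c^3 + 11*c^2 + 75*c + x^2*(9*c - 63) + x*(-7*c^2 - 14*c + 441) - 378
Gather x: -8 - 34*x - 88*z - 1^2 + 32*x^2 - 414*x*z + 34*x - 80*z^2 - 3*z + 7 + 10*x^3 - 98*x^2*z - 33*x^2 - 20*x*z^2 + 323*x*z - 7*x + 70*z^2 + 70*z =10*x^3 + x^2*(-98*z - 1) + x*(-20*z^2 - 91*z - 7) - 10*z^2 - 21*z - 2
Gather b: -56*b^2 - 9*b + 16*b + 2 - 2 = -56*b^2 + 7*b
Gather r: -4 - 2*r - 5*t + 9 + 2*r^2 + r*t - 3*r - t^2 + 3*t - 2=2*r^2 + r*(t - 5) - t^2 - 2*t + 3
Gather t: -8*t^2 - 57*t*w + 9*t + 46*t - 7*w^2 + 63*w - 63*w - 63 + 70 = -8*t^2 + t*(55 - 57*w) - 7*w^2 + 7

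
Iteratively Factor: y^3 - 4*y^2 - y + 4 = (y - 4)*(y^2 - 1) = (y - 4)*(y - 1)*(y + 1)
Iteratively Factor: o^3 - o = (o - 1)*(o^2 + o) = (o - 1)*(o + 1)*(o)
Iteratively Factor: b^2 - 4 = (b + 2)*(b - 2)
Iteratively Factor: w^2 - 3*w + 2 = (w - 1)*(w - 2)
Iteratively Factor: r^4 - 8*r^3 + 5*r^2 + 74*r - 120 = (r - 2)*(r^3 - 6*r^2 - 7*r + 60) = (r - 5)*(r - 2)*(r^2 - r - 12) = (r - 5)*(r - 2)*(r + 3)*(r - 4)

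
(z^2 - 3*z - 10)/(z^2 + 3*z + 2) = (z - 5)/(z + 1)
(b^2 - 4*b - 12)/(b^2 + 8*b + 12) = (b - 6)/(b + 6)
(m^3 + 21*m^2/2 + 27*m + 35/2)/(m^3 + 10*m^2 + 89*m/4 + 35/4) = 2*(m + 1)/(2*m + 1)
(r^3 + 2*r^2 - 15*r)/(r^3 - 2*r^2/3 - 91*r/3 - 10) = 3*r*(r - 3)/(3*r^2 - 17*r - 6)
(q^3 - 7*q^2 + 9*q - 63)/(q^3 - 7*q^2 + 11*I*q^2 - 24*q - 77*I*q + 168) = (q - 3*I)/(q + 8*I)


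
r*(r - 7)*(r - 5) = r^3 - 12*r^2 + 35*r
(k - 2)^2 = k^2 - 4*k + 4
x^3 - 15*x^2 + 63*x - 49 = (x - 7)^2*(x - 1)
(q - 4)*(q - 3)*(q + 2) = q^3 - 5*q^2 - 2*q + 24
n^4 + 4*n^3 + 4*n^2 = n^2*(n + 2)^2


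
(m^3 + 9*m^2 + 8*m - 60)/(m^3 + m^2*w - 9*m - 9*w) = (m^3 + 9*m^2 + 8*m - 60)/(m^3 + m^2*w - 9*m - 9*w)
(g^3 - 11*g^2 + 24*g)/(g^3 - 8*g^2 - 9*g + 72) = g/(g + 3)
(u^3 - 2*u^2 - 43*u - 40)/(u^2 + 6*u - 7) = (u^3 - 2*u^2 - 43*u - 40)/(u^2 + 6*u - 7)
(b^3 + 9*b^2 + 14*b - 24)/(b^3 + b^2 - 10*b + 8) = (b + 6)/(b - 2)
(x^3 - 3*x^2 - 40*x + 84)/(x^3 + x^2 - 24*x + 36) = (x - 7)/(x - 3)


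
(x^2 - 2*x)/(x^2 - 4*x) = (x - 2)/(x - 4)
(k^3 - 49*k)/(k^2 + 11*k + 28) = k*(k - 7)/(k + 4)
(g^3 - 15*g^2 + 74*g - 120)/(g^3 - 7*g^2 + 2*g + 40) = (g - 6)/(g + 2)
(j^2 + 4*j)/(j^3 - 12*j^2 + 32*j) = (j + 4)/(j^2 - 12*j + 32)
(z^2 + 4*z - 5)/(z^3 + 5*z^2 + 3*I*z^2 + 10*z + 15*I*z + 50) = (z - 1)/(z^2 + 3*I*z + 10)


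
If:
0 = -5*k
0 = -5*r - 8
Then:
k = 0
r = -8/5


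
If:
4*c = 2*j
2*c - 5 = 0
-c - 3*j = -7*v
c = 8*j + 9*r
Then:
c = 5/2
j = 5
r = -25/6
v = 5/2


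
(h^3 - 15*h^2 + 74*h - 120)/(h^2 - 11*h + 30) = h - 4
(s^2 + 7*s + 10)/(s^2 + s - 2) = (s + 5)/(s - 1)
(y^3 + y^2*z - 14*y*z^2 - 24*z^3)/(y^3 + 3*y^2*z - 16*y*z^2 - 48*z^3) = (y + 2*z)/(y + 4*z)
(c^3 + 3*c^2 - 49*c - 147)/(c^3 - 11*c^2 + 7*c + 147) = (c + 7)/(c - 7)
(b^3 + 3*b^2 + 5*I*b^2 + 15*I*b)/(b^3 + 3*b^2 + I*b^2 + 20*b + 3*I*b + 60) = b/(b - 4*I)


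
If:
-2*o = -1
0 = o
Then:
No Solution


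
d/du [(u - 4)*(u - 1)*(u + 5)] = 3*u^2 - 21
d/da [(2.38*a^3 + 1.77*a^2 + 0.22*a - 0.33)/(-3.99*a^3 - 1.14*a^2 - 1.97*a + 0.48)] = (4.3491*a^4 - 7.6216*a^3 - 3.759*a^2 + 0.9468*a - 0.5445)/(15.9201*a^6 + 9.0972*a^5 + 17.0202*a^4 + 0.661199999999999*a^3 + 2.7865*a^2 - 1.8912*a + 0.2304)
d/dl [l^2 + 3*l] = 2*l + 3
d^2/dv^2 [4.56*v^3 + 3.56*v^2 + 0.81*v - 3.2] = 27.36*v + 7.12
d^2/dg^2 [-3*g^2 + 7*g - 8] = -6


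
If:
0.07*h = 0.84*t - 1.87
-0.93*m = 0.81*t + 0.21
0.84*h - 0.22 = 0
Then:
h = 0.26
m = -2.18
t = 2.25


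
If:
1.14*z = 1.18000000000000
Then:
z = 1.04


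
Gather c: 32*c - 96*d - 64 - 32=32*c - 96*d - 96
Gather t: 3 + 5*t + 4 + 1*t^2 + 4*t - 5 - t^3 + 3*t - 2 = -t^3 + t^2 + 12*t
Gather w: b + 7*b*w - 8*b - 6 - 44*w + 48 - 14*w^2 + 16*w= -7*b - 14*w^2 + w*(7*b - 28) + 42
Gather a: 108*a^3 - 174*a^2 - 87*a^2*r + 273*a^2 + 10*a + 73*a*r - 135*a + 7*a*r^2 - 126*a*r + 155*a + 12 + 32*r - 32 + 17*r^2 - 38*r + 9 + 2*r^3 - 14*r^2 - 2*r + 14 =108*a^3 + a^2*(99 - 87*r) + a*(7*r^2 - 53*r + 30) + 2*r^3 + 3*r^2 - 8*r + 3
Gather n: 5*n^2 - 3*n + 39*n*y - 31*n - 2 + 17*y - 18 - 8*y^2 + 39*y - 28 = 5*n^2 + n*(39*y - 34) - 8*y^2 + 56*y - 48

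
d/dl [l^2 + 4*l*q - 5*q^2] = 2*l + 4*q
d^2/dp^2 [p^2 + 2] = 2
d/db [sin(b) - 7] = cos(b)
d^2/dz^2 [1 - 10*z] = 0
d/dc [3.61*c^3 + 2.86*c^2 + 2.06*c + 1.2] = 10.83*c^2 + 5.72*c + 2.06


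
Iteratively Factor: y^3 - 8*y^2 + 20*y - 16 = (y - 4)*(y^2 - 4*y + 4) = (y - 4)*(y - 2)*(y - 2)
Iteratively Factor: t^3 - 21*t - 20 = (t + 1)*(t^2 - t - 20) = (t - 5)*(t + 1)*(t + 4)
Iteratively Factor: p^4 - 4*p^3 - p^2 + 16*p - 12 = (p + 2)*(p^3 - 6*p^2 + 11*p - 6) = (p - 3)*(p + 2)*(p^2 - 3*p + 2) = (p - 3)*(p - 1)*(p + 2)*(p - 2)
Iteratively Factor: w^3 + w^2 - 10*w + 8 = (w - 1)*(w^2 + 2*w - 8) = (w - 2)*(w - 1)*(w + 4)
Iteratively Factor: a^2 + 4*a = (a + 4)*(a)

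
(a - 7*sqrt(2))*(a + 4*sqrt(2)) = a^2 - 3*sqrt(2)*a - 56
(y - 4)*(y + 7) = y^2 + 3*y - 28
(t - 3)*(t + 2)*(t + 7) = t^3 + 6*t^2 - 13*t - 42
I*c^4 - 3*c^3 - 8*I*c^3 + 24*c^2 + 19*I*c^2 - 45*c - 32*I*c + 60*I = (c - 5)*(c - 3)*(c + 4*I)*(I*c + 1)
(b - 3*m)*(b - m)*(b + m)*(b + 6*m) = b^4 + 3*b^3*m - 19*b^2*m^2 - 3*b*m^3 + 18*m^4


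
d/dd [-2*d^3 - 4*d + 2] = -6*d^2 - 4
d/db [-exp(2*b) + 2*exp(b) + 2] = 2*(1 - exp(b))*exp(b)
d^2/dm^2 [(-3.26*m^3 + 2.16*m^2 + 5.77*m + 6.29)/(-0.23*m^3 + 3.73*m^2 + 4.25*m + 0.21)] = (5.36498*m^6 + 17.2885020000001*m^5 + 14.928702*m^4 + 94.1864319999999*m^3 - 463.91742*m^2 - 572.11575*m - 207.263398)/(0.012167*m^9 - 0.591951*m^8 + 8.925426*m^7 - 30.051994*m^6 - 163.845396*m^5 - 209.652852*m^4 - 96.709346*m^3 - 11.872854*m^2 - 0.562275*m - 0.009261)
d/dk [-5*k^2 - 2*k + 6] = -10*k - 2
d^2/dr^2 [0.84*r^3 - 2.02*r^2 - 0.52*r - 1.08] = 5.04*r - 4.04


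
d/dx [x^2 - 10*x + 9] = 2*x - 10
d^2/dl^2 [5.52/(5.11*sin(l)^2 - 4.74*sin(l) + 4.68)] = (-576.555168*sin(l)^4 + 401.106384*sin(l)^3 + 1268.850384*sin(l)^2 - 924.664032*sin(l) - 15.977088)/(5.11*sin(l)^2 - 4.74*sin(l) + 4.68)^3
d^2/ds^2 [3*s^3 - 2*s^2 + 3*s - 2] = 18*s - 4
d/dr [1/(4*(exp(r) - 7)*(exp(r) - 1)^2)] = -(2*(exp(r) - 7)^2 + (exp(r) - 7)*(exp(r) - 1))*exp(r)/(4*(exp(r) - 7)^3*(exp(r) - 1)^3)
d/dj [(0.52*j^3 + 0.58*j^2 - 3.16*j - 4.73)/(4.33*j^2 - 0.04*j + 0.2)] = (2.2516*j^4 - 0.0415999999999999*j^3 + 13.9716*j^2 + 41.1938*j - 0.8212)/(18.7489*j^4 - 0.3464*j^3 + 1.7336*j^2 - 0.016*j + 0.04)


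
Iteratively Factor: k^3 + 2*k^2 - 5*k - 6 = (k - 2)*(k^2 + 4*k + 3) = (k - 2)*(k + 1)*(k + 3)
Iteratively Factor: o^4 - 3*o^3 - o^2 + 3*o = (o - 3)*(o^3 - o) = o*(o - 3)*(o^2 - 1) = o*(o - 3)*(o - 1)*(o + 1)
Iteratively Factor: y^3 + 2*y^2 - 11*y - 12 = (y + 1)*(y^2 + y - 12) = (y - 3)*(y + 1)*(y + 4)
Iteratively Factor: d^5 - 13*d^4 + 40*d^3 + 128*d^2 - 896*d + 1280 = (d - 4)*(d^4 - 9*d^3 + 4*d^2 + 144*d - 320) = (d - 5)*(d - 4)*(d^3 - 4*d^2 - 16*d + 64) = (d - 5)*(d - 4)^2*(d^2 - 16) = (d - 5)*(d - 4)^3*(d + 4)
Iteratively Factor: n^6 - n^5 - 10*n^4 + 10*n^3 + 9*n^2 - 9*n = (n)*(n^5 - n^4 - 10*n^3 + 10*n^2 + 9*n - 9) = n*(n - 1)*(n^4 - 10*n^2 + 9) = n*(n - 1)*(n + 1)*(n^3 - n^2 - 9*n + 9) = n*(n - 1)^2*(n + 1)*(n^2 - 9) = n*(n - 1)^2*(n + 1)*(n + 3)*(n - 3)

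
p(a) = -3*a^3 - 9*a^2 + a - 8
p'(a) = -9*a^2 - 18*a + 1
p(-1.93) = -21.89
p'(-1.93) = 2.22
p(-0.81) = -13.12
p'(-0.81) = 9.68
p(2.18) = -79.67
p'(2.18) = -81.01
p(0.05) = -7.97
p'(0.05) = 0.08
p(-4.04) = 38.88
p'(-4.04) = -73.17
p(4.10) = -361.95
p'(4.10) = -224.09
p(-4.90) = 123.96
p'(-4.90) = -126.89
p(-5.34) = 186.84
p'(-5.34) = -159.52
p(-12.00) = 3868.00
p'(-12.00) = -1079.00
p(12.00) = -6476.00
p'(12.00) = -1511.00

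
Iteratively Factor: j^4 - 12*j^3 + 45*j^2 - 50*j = (j - 5)*(j^3 - 7*j^2 + 10*j) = (j - 5)^2*(j^2 - 2*j) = j*(j - 5)^2*(j - 2)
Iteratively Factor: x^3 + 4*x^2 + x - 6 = (x - 1)*(x^2 + 5*x + 6) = (x - 1)*(x + 3)*(x + 2)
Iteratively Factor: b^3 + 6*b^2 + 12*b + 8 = (b + 2)*(b^2 + 4*b + 4) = (b + 2)^2*(b + 2)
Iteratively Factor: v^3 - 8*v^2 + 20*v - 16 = (v - 4)*(v^2 - 4*v + 4) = (v - 4)*(v - 2)*(v - 2)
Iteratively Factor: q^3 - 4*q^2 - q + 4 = (q - 1)*(q^2 - 3*q - 4) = (q - 4)*(q - 1)*(q + 1)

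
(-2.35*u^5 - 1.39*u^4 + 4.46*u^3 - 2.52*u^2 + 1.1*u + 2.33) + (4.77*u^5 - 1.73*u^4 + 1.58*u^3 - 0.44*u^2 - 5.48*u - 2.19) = 2.42*u^5 - 3.12*u^4 + 6.04*u^3 - 2.96*u^2 - 4.38*u + 0.14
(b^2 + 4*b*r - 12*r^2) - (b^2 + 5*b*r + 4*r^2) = -b*r - 16*r^2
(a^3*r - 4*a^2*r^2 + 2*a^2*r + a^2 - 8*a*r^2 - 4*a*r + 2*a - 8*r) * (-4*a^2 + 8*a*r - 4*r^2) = -4*a^5*r + 24*a^4*r^2 - 8*a^4*r - 4*a^4 - 36*a^3*r^3 + 48*a^3*r^2 + 24*a^3*r - 8*a^3 + 16*a^2*r^4 - 72*a^2*r^3 - 36*a^2*r^2 + 48*a^2*r + 32*a*r^4 + 16*a*r^3 - 72*a*r^2 + 32*r^3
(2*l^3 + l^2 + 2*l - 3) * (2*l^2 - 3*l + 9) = 4*l^5 - 4*l^4 + 19*l^3 - 3*l^2 + 27*l - 27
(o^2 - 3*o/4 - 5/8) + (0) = o^2 - 3*o/4 - 5/8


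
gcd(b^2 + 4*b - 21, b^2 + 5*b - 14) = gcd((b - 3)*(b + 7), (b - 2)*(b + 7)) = b + 7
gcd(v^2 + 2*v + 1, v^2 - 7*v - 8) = v + 1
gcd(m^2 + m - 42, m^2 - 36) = m - 6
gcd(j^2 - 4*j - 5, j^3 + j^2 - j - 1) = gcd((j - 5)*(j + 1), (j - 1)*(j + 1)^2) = j + 1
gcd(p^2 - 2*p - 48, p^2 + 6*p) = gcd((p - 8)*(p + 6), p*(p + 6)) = p + 6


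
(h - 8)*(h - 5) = h^2 - 13*h + 40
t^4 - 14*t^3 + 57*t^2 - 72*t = t*(t - 8)*(t - 3)^2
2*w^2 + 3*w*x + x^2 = (w + x)*(2*w + x)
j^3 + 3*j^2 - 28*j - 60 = (j - 5)*(j + 2)*(j + 6)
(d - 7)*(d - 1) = d^2 - 8*d + 7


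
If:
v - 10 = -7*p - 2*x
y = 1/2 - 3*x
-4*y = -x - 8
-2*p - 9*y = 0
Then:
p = -441/52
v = 3655/52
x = -6/13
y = 49/26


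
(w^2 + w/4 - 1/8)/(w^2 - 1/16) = 2*(2*w + 1)/(4*w + 1)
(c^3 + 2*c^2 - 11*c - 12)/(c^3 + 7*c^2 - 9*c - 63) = (c^2 + 5*c + 4)/(c^2 + 10*c + 21)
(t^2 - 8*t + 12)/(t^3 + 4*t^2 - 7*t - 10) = (t - 6)/(t^2 + 6*t + 5)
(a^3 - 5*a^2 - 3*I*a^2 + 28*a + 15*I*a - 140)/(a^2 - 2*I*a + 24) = (a^2 - a*(5 + 7*I) + 35*I)/(a - 6*I)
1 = 1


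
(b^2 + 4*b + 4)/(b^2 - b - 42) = (b^2 + 4*b + 4)/(b^2 - b - 42)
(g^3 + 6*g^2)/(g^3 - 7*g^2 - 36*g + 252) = g^2/(g^2 - 13*g + 42)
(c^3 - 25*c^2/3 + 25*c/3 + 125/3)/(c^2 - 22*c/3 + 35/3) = (3*c^2 - 10*c - 25)/(3*c - 7)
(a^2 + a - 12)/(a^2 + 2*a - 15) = (a + 4)/(a + 5)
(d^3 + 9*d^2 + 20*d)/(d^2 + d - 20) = d*(d + 4)/(d - 4)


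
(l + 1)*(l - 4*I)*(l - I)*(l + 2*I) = l^4 + l^3 - 3*I*l^3 + 6*l^2 - 3*I*l^2 + 6*l - 8*I*l - 8*I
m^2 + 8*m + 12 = (m + 2)*(m + 6)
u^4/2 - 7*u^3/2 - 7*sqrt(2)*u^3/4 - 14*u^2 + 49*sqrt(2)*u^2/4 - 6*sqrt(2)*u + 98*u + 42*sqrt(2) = (u/2 + sqrt(2))*(u - 7)*(u - 6*sqrt(2))*(u + sqrt(2)/2)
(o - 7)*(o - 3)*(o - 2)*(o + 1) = o^4 - 11*o^3 + 29*o^2 - o - 42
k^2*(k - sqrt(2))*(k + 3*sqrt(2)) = k^4 + 2*sqrt(2)*k^3 - 6*k^2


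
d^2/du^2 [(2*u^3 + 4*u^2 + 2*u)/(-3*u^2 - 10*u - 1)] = 8*(-23*u^3 - 6*u^2 + 3*u + 4)/(27*u^6 + 270*u^5 + 927*u^4 + 1180*u^3 + 309*u^2 + 30*u + 1)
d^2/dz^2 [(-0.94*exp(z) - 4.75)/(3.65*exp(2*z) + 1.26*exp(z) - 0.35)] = (-12.52315*exp(4*z) - 248.80444*exp(3*z) - 72.74085*exp(2*z) - 32.22814*exp(z) - 2.2099)*exp(z)/(48.627125*exp(6*z) + 50.35905*exp(5*z) + 3.39559500000001*exp(4*z) - 7.657524*exp(3*z) - 0.325605*exp(2*z) + 0.46305*exp(z) - 0.042875)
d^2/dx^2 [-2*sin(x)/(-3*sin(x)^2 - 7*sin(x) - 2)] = 2*(-9*sin(x)^5 + 21*sin(x)^4 + 54*sin(x)^3 + 14*sin(x)^2 - 40*sin(x) - 28)/((sin(x) + 2)^3*(3*sin(x) + 1)^3)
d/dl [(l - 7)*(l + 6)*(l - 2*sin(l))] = -(l - 7)*(l + 6)*(2*cos(l) - 1) + (l - 7)*(l - 2*sin(l)) + (l + 6)*(l - 2*sin(l))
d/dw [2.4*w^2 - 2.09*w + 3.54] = 4.8*w - 2.09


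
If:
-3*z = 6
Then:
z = -2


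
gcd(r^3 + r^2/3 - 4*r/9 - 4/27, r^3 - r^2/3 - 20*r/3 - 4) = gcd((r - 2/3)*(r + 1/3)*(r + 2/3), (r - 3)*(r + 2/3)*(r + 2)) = r + 2/3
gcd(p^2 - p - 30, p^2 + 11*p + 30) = p + 5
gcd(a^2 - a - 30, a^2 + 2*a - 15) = a + 5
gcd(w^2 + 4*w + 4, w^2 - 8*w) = 1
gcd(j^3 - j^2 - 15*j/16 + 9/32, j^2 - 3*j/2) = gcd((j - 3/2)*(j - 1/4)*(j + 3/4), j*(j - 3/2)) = j - 3/2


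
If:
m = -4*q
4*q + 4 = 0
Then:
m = 4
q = -1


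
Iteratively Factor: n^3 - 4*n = (n - 2)*(n^2 + 2*n) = n*(n - 2)*(n + 2)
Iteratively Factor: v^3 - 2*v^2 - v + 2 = (v - 2)*(v^2 - 1) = (v - 2)*(v - 1)*(v + 1)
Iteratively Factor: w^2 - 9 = (w + 3)*(w - 3)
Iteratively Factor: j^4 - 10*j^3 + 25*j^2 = (j - 5)*(j^3 - 5*j^2) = j*(j - 5)*(j^2 - 5*j) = j^2*(j - 5)*(j - 5)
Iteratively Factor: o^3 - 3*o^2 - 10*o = (o)*(o^2 - 3*o - 10) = o*(o + 2)*(o - 5)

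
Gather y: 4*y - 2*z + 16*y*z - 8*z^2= y*(16*z + 4) - 8*z^2 - 2*z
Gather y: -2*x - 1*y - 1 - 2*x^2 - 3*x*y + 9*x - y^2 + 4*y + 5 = -2*x^2 + 7*x - y^2 + y*(3 - 3*x) + 4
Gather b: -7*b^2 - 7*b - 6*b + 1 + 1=-7*b^2 - 13*b + 2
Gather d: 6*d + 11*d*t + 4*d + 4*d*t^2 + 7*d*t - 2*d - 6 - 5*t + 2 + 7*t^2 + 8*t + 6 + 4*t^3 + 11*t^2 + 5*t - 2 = d*(4*t^2 + 18*t + 8) + 4*t^3 + 18*t^2 + 8*t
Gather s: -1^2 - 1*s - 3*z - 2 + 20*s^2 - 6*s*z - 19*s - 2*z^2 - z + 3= 20*s^2 + s*(-6*z - 20) - 2*z^2 - 4*z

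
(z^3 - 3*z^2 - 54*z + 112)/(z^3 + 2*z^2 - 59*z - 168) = (z - 2)/(z + 3)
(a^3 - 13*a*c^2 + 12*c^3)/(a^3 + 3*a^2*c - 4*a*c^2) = (a - 3*c)/a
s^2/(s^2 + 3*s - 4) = s^2/(s^2 + 3*s - 4)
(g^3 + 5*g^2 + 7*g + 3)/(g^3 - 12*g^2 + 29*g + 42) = (g^2 + 4*g + 3)/(g^2 - 13*g + 42)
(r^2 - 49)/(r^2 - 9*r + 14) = (r + 7)/(r - 2)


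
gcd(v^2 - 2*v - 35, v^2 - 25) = v + 5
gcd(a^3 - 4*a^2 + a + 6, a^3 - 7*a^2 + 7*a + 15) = a^2 - 2*a - 3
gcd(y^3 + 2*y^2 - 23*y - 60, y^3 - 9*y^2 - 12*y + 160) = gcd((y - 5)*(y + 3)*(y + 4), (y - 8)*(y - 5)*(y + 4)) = y^2 - y - 20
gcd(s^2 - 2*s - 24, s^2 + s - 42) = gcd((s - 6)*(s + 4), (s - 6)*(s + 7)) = s - 6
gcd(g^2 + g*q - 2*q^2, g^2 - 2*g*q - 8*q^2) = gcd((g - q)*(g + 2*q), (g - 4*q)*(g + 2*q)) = g + 2*q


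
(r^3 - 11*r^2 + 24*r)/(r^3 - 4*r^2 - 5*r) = (-r^2 + 11*r - 24)/(-r^2 + 4*r + 5)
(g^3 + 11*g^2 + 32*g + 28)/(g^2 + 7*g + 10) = (g^2 + 9*g + 14)/(g + 5)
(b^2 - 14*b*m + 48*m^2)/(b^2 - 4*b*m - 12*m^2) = (b - 8*m)/(b + 2*m)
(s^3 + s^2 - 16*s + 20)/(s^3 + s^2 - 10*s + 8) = (s^2 + 3*s - 10)/(s^2 + 3*s - 4)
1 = 1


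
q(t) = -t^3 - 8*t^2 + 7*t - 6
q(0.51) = -4.64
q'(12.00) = -617.00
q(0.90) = -6.91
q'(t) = -3*t^2 - 16*t + 7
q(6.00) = -468.00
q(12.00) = -2802.00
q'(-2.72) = 28.32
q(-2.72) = -64.10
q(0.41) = -4.54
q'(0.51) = -1.94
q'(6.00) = -197.00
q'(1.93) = -35.05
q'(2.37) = -47.77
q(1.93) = -29.48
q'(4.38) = -120.63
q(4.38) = -212.84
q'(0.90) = -9.83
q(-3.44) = -84.04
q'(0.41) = -0.06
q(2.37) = -47.66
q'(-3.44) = 26.54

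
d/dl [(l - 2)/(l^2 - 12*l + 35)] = (l^2 - 12*l - 2*(l - 6)*(l - 2) + 35)/(l^2 - 12*l + 35)^2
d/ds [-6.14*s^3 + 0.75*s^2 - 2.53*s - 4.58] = -18.42*s^2 + 1.5*s - 2.53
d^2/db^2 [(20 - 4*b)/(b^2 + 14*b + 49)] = 8*(29 - b)/(b^4 + 28*b^3 + 294*b^2 + 1372*b + 2401)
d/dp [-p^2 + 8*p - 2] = 8 - 2*p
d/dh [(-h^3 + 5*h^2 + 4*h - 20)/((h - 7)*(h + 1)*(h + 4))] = 3*(-h^4 + 18*h^3 - h^2 - 120*h - 244)/(h^6 - 4*h^5 - 58*h^4 + 68*h^3 + 1073*h^2 + 1736*h + 784)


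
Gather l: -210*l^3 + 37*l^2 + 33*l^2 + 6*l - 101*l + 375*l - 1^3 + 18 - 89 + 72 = -210*l^3 + 70*l^2 + 280*l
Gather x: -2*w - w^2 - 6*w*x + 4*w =-w^2 - 6*w*x + 2*w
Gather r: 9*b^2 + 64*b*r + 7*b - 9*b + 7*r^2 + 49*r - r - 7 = 9*b^2 - 2*b + 7*r^2 + r*(64*b + 48) - 7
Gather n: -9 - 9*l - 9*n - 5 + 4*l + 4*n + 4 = -5*l - 5*n - 10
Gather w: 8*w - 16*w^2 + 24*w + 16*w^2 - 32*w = 0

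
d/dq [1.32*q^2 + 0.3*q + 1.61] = 2.64*q + 0.3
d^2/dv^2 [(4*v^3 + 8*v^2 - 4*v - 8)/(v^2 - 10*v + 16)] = 8*(103*v^3 - 582*v^2 + 876*v + 184)/(v^6 - 30*v^5 + 348*v^4 - 1960*v^3 + 5568*v^2 - 7680*v + 4096)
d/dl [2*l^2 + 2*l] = 4*l + 2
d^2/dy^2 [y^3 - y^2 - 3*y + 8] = 6*y - 2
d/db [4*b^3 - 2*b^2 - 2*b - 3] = 12*b^2 - 4*b - 2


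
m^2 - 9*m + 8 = (m - 8)*(m - 1)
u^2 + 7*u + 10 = (u + 2)*(u + 5)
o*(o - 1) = o^2 - o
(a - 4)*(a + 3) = a^2 - a - 12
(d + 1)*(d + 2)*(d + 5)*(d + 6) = d^4 + 14*d^3 + 65*d^2 + 112*d + 60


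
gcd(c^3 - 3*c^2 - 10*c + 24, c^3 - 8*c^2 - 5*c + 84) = c^2 - c - 12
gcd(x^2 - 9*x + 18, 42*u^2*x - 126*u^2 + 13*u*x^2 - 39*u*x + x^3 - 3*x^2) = x - 3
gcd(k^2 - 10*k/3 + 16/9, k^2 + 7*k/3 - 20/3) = 1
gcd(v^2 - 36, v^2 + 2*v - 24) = v + 6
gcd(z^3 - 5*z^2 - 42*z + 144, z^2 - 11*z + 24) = z^2 - 11*z + 24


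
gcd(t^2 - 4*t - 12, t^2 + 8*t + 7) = 1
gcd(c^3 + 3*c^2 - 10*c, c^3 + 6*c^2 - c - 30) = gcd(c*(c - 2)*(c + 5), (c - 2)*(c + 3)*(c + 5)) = c^2 + 3*c - 10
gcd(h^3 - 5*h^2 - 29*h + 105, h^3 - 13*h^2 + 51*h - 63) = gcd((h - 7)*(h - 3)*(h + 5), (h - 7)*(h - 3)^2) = h^2 - 10*h + 21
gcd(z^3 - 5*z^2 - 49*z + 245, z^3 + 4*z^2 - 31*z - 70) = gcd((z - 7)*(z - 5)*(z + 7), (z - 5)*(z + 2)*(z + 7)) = z^2 + 2*z - 35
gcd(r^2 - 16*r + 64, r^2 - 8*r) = r - 8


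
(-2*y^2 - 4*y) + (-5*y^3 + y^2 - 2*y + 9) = -5*y^3 - y^2 - 6*y + 9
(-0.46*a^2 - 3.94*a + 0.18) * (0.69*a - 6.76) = -0.3174*a^3 + 0.391*a^2 + 26.7586*a - 1.2168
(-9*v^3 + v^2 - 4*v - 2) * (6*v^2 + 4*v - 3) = -54*v^5 - 30*v^4 + 7*v^3 - 31*v^2 + 4*v + 6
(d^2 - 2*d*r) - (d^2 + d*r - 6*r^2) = -3*d*r + 6*r^2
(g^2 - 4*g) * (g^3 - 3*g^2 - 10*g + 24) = g^5 - 7*g^4 + 2*g^3 + 64*g^2 - 96*g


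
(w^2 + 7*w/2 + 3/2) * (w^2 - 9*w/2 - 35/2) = w^4 - w^3 - 127*w^2/4 - 68*w - 105/4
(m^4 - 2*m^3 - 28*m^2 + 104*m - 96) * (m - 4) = m^5 - 6*m^4 - 20*m^3 + 216*m^2 - 512*m + 384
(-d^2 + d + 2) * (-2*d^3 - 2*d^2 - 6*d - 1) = 2*d^5 - 9*d^2 - 13*d - 2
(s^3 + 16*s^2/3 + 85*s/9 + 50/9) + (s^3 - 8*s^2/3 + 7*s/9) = 2*s^3 + 8*s^2/3 + 92*s/9 + 50/9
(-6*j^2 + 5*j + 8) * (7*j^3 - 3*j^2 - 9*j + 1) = -42*j^5 + 53*j^4 + 95*j^3 - 75*j^2 - 67*j + 8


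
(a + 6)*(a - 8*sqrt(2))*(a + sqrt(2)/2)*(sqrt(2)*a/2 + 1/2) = sqrt(2)*a^4/2 - 7*a^3 + 3*sqrt(2)*a^3 - 42*a^2 - 31*sqrt(2)*a^2/4 - 93*sqrt(2)*a/2 - 4*a - 24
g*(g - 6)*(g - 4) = g^3 - 10*g^2 + 24*g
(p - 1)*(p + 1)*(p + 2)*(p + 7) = p^4 + 9*p^3 + 13*p^2 - 9*p - 14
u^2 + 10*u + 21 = (u + 3)*(u + 7)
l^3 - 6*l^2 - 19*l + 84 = (l - 7)*(l - 3)*(l + 4)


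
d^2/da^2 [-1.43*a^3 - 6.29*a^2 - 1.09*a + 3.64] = -8.58*a - 12.58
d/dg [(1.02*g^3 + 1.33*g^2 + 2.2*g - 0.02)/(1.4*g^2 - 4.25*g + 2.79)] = (1.428*g^4 - 8.67*g^3 - 0.1951*g^2 + 7.4774*g + 6.053)/(1.96*g^4 - 11.9*g^3 + 25.8745*g^2 - 23.715*g + 7.7841)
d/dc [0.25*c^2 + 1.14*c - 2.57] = 0.5*c + 1.14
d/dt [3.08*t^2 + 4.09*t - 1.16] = 6.16*t + 4.09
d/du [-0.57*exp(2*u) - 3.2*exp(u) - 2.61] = (-1.14*exp(u) - 3.2)*exp(u)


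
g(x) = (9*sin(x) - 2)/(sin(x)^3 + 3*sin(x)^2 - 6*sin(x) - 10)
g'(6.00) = -1.56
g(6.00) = 0.56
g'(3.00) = 0.86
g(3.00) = 0.07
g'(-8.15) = 5.97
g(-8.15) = 4.44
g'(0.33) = -0.71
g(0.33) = -0.08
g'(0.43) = -0.65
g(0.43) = -0.15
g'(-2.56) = 2.63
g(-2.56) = 1.16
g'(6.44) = -0.84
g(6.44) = 0.05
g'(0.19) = -0.81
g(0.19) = 0.03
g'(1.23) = -0.28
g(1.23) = -0.53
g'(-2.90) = 1.45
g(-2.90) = 0.49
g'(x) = (9*sin(x) - 2)*(-3*sin(x)^2*cos(x) - 6*sin(x)*cos(x) + 6*cos(x))/(sin(x)^3 + 3*sin(x)^2 - 6*sin(x) - 10)^2 + 9*cos(x)/(sin(x)^3 + 3*sin(x)^2 - 6*sin(x) - 10) = 3*(-6*sin(x)^3 - 7*sin(x)^2 + 4*sin(x) - 34)*cos(x)/(sin(x)^3 + 3*sin(x)^2 - 6*sin(x) - 10)^2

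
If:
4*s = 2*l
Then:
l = 2*s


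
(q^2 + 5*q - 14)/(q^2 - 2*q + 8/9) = 9*(q^2 + 5*q - 14)/(9*q^2 - 18*q + 8)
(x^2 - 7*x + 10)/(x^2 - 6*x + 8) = (x - 5)/(x - 4)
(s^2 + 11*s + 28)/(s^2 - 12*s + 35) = (s^2 + 11*s + 28)/(s^2 - 12*s + 35)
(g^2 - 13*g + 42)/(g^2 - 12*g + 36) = (g - 7)/(g - 6)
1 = 1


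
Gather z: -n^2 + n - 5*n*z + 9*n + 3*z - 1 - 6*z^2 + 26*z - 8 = -n^2 + 10*n - 6*z^2 + z*(29 - 5*n) - 9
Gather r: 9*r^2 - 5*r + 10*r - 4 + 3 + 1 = 9*r^2 + 5*r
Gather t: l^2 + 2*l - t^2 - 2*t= l^2 + 2*l - t^2 - 2*t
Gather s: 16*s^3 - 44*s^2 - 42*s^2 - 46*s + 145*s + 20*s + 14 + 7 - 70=16*s^3 - 86*s^2 + 119*s - 49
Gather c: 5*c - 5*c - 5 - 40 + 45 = 0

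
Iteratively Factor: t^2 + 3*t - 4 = (t + 4)*(t - 1)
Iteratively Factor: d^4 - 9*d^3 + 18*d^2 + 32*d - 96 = (d - 4)*(d^3 - 5*d^2 - 2*d + 24) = (d - 4)*(d + 2)*(d^2 - 7*d + 12) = (d - 4)^2*(d + 2)*(d - 3)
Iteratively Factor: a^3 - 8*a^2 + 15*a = (a)*(a^2 - 8*a + 15) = a*(a - 3)*(a - 5)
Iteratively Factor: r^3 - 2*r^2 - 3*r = (r - 3)*(r^2 + r) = (r - 3)*(r + 1)*(r)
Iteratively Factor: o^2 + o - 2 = (o + 2)*(o - 1)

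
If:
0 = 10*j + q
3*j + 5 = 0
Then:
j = -5/3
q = 50/3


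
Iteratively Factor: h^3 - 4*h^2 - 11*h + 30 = (h + 3)*(h^2 - 7*h + 10) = (h - 5)*(h + 3)*(h - 2)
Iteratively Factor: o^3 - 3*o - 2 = (o - 2)*(o^2 + 2*o + 1) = (o - 2)*(o + 1)*(o + 1)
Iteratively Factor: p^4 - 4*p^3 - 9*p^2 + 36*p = (p - 4)*(p^3 - 9*p) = (p - 4)*(p - 3)*(p^2 + 3*p) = p*(p - 4)*(p - 3)*(p + 3)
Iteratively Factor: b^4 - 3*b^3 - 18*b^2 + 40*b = (b - 2)*(b^3 - b^2 - 20*b) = b*(b - 2)*(b^2 - b - 20) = b*(b - 5)*(b - 2)*(b + 4)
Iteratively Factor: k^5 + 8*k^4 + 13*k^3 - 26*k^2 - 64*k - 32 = (k + 4)*(k^4 + 4*k^3 - 3*k^2 - 14*k - 8) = (k + 1)*(k + 4)*(k^3 + 3*k^2 - 6*k - 8) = (k + 1)^2*(k + 4)*(k^2 + 2*k - 8) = (k - 2)*(k + 1)^2*(k + 4)*(k + 4)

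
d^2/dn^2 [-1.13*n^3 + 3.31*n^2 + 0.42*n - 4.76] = 6.62 - 6.78*n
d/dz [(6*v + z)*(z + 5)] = 6*v + 2*z + 5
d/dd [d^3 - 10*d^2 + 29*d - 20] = 3*d^2 - 20*d + 29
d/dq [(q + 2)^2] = 2*q + 4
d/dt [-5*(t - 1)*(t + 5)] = -10*t - 20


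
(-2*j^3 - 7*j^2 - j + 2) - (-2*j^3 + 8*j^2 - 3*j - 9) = -15*j^2 + 2*j + 11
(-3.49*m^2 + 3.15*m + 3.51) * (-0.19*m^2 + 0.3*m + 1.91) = 0.6631*m^4 - 1.6455*m^3 - 6.3878*m^2 + 7.0695*m + 6.7041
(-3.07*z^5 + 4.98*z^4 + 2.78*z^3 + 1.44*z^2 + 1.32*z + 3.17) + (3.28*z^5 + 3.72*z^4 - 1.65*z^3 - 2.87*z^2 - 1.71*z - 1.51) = 0.21*z^5 + 8.7*z^4 + 1.13*z^3 - 1.43*z^2 - 0.39*z + 1.66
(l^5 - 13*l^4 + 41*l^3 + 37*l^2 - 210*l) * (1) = l^5 - 13*l^4 + 41*l^3 + 37*l^2 - 210*l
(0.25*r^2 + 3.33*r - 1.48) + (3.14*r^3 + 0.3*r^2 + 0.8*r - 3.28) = 3.14*r^3 + 0.55*r^2 + 4.13*r - 4.76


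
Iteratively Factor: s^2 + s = (s)*(s + 1)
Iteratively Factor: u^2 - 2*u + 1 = (u - 1)*(u - 1)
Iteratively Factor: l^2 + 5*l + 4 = (l + 1)*(l + 4)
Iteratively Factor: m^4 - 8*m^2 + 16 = (m + 2)*(m^3 - 2*m^2 - 4*m + 8) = (m - 2)*(m + 2)*(m^2 - 4) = (m - 2)^2*(m + 2)*(m + 2)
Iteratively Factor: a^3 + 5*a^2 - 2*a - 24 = (a + 3)*(a^2 + 2*a - 8) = (a + 3)*(a + 4)*(a - 2)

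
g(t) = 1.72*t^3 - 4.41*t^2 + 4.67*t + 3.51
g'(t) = 5.16*t^2 - 8.82*t + 4.67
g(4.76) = 111.32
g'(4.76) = 79.60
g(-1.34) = -14.80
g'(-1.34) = 25.75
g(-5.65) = -473.88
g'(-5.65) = 219.22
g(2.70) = 17.82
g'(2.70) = 18.47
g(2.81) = 19.97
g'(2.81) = 20.63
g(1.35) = 6.01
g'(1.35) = 2.17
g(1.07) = 5.56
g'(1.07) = 1.14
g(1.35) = 6.01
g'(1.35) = 2.17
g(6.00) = 244.29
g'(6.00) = 137.51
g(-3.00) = -96.63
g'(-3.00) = 77.57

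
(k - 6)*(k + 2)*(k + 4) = k^3 - 28*k - 48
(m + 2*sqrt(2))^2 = m^2 + 4*sqrt(2)*m + 8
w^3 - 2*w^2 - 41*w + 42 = (w - 7)*(w - 1)*(w + 6)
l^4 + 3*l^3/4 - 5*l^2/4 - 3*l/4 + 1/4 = (l - 1)*(l - 1/4)*(l + 1)^2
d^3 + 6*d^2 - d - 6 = (d - 1)*(d + 1)*(d + 6)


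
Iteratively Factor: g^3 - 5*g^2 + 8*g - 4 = (g - 2)*(g^2 - 3*g + 2) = (g - 2)^2*(g - 1)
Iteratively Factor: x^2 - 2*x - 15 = (x - 5)*(x + 3)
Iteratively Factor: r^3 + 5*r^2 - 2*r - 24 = (r + 4)*(r^2 + r - 6) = (r - 2)*(r + 4)*(r + 3)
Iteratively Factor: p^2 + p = (p + 1)*(p)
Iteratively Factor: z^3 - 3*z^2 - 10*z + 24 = (z - 4)*(z^2 + z - 6) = (z - 4)*(z - 2)*(z + 3)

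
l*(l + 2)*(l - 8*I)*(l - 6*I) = l^4 + 2*l^3 - 14*I*l^3 - 48*l^2 - 28*I*l^2 - 96*l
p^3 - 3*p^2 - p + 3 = (p - 3)*(p - 1)*(p + 1)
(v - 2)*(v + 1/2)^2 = v^3 - v^2 - 7*v/4 - 1/2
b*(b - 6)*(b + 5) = b^3 - b^2 - 30*b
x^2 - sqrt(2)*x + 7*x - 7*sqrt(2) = (x + 7)*(x - sqrt(2))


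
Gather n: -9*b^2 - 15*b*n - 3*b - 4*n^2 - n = -9*b^2 - 3*b - 4*n^2 + n*(-15*b - 1)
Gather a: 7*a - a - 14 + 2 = 6*a - 12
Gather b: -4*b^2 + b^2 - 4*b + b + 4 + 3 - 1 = -3*b^2 - 3*b + 6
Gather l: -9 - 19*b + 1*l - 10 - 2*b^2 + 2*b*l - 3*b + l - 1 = -2*b^2 - 22*b + l*(2*b + 2) - 20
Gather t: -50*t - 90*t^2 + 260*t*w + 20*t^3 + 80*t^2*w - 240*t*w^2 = 20*t^3 + t^2*(80*w - 90) + t*(-240*w^2 + 260*w - 50)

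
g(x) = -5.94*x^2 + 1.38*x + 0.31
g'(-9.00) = 108.30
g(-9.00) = -493.25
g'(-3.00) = 37.02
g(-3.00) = -57.29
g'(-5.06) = 61.49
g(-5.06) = -158.76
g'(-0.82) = 11.12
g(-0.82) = -4.82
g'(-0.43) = 6.49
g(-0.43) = -1.38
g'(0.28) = -1.95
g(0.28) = 0.23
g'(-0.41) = 6.25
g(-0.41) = -1.25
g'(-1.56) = 19.91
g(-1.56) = -16.30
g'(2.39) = -27.01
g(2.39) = -30.32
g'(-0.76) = 10.41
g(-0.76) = -4.17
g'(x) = 1.38 - 11.88*x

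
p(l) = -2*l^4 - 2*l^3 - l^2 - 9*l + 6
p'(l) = -8*l^3 - 6*l^2 - 2*l - 9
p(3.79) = -564.01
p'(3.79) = -538.28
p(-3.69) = -244.72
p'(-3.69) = 318.63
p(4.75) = -1291.79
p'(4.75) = -1011.25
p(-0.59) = 11.13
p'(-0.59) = -8.27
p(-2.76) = -50.78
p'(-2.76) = 119.01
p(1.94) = -58.16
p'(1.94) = -93.87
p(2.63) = -156.66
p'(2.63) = -201.29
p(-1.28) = 14.71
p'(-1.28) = 0.51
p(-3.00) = -84.00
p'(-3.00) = 159.00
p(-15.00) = -94584.00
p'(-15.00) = 25671.00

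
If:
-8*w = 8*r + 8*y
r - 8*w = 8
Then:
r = 8/9 - 8*y/9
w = -y/9 - 8/9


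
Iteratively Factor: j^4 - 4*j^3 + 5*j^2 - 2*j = (j)*(j^3 - 4*j^2 + 5*j - 2) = j*(j - 1)*(j^2 - 3*j + 2) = j*(j - 1)^2*(j - 2)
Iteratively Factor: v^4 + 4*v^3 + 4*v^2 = (v + 2)*(v^3 + 2*v^2) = (v + 2)^2*(v^2) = v*(v + 2)^2*(v)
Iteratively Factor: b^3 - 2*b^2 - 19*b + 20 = (b - 1)*(b^2 - b - 20) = (b - 1)*(b + 4)*(b - 5)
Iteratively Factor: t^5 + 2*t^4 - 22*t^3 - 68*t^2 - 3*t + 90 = (t - 5)*(t^4 + 7*t^3 + 13*t^2 - 3*t - 18) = (t - 5)*(t + 2)*(t^3 + 5*t^2 + 3*t - 9) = (t - 5)*(t - 1)*(t + 2)*(t^2 + 6*t + 9) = (t - 5)*(t - 1)*(t + 2)*(t + 3)*(t + 3)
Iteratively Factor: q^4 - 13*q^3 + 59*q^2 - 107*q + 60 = (q - 1)*(q^3 - 12*q^2 + 47*q - 60) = (q - 3)*(q - 1)*(q^2 - 9*q + 20) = (q - 5)*(q - 3)*(q - 1)*(q - 4)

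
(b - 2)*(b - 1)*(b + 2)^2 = b^4 + b^3 - 6*b^2 - 4*b + 8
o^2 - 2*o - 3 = (o - 3)*(o + 1)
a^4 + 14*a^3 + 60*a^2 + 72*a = a*(a + 2)*(a + 6)^2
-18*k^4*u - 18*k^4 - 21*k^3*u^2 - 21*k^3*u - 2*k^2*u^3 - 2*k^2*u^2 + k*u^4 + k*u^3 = (-6*k + u)*(k + u)*(3*k + u)*(k*u + k)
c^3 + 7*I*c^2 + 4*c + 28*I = (c - 2*I)*(c + 2*I)*(c + 7*I)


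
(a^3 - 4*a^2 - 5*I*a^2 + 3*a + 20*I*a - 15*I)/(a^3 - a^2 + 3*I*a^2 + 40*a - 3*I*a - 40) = (a - 3)/(a + 8*I)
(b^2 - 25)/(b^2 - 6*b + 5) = (b + 5)/(b - 1)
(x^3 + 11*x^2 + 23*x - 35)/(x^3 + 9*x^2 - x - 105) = (x - 1)/(x - 3)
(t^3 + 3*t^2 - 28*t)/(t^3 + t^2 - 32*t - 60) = t*(t^2 + 3*t - 28)/(t^3 + t^2 - 32*t - 60)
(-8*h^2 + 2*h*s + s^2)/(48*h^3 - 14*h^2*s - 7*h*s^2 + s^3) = (4*h + s)/(-24*h^2 - 5*h*s + s^2)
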